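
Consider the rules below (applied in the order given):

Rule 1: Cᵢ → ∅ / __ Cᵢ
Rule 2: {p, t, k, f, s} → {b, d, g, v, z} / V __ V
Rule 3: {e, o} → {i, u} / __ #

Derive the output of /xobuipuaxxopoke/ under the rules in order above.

xobuibuaxobogi

Rule 1 (degemination): /xx/ is a geminate; the first /x/ deletes. /xobuipuaxxopoke/ → xobuipuaxopoke.
Rule 2 (intervocalic voicing): /p/ is a voiceless obstruent between vowels /i/ and /u/, so it voices to [b]. /p/ is a voiceless obstruent between vowels /o/ and /o/, so it voices to [b]. /k/ is a voiceless obstruent between vowels /o/ and /e/, so it voices to [g]. /xobuipuaxopoke/ → xobuibuaxoboge.
Rule 3 (final vowel raising): /e/ is a mid vowel in word-final position, so it raises to [i]. /xobuibuaxoboge/ → xobuibuaxobogi.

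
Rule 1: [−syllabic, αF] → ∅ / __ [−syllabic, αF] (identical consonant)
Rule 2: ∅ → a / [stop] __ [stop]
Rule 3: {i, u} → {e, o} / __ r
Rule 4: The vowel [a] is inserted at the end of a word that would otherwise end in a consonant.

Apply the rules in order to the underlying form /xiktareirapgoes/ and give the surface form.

xikatareerapagoesa

Rule 1 (degemination): no segment meets the environment; /xiktareirapgoes/ is unchanged.
Rule 2 (stop-cluster a-epenthesis): /k/ and /t/ form a stop–stop cluster, so [a] is inserted between them. /p/ and /g/ form a stop–stop cluster, so [a] is inserted between them. /xiktareirapgoes/ → xikatareirapagoes.
Rule 3 (pre-rhotic lowering): /i/ is a high vowel immediately before /r/, so it lowers to [e]. /xikatareirapagoes/ → xikatareerapagoes.
Rule 4 (final a-epenthesis): the form ends in the consonant /s/, so [a] is inserted word-finally. /xikatareerapagoes/ → xikatareerapagoesa.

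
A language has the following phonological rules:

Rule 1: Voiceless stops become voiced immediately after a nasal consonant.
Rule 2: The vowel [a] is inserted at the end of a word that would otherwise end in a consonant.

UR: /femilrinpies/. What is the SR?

Rule 1 (post-nasal voicing): /p/ is a voiceless stop immediately after the nasal /n/, so it voices to [b]. /femilrinpies/ → femilrinbies.
Rule 2 (final a-epenthesis): the form ends in the consonant /s/, so [a] is inserted word-finally. /femilrinbies/ → femilrinbiesa.

femilrinbiesa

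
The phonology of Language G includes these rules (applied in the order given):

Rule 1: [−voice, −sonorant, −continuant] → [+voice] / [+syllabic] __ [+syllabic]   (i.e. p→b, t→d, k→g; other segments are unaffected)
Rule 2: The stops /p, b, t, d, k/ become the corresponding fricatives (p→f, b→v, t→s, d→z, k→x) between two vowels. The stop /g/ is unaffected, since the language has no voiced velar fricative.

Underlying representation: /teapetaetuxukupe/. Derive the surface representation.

teavezaezuxuguve

Rule 1 (intervocalic voicing): /p/ is a voiceless stop between vowels /a/ and /e/, so it voices to [b]. /t/ is a voiceless stop between vowels /e/ and /a/, so it voices to [d]. /t/ is a voiceless stop between vowels /e/ and /u/, so it voices to [d]. /k/ is a voiceless stop between vowels /u/ and /u/, so it voices to [g]. /p/ is a voiceless stop between vowels /u/ and /e/, so it voices to [b]. /teapetaetuxukupe/ → teabedaeduxugube.
Rule 2 (intervocalic spirantization): /b/ is a stop between vowels /a/ and /e/, so it spirantizes to the fricative [v]. /d/ is a stop between vowels /e/ and /a/, so it spirantizes to the fricative [z]. /d/ is a stop between vowels /e/ and /u/, so it spirantizes to the fricative [z]. /b/ is a stop between vowels /u/ and /e/, so it spirantizes to the fricative [v]. /teabedaeduxugube/ → teavezaezuxuguve.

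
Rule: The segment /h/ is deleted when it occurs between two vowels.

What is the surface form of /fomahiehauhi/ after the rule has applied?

fomaieaui

/h/ occurs between vowels /a/ and /i/, so it deletes.
/h/ occurs between vowels /e/ and /a/, so it deletes.
/h/ occurs between vowels /u/ and /i/, so it deletes.
Surface form: [fomaieaui].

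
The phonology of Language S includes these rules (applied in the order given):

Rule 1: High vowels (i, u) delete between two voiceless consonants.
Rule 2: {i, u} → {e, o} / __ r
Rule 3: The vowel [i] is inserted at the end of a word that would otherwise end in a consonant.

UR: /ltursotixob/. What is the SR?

Rule 1 (high vowel syncope): /i/ is a high vowel flanked by voiceless consonants /t/ and /x/, so it deletes. /ltursotixob/ → ltursotxob.
Rule 2 (pre-rhotic lowering): /u/ is a high vowel immediately before /r/, so it lowers to [o]. /ltursotxob/ → ltorsotxob.
Rule 3 (final i-epenthesis): the form ends in the consonant /b/, so [i] is inserted word-finally. /ltorsotxob/ → ltorsotxobi.

ltorsotxobi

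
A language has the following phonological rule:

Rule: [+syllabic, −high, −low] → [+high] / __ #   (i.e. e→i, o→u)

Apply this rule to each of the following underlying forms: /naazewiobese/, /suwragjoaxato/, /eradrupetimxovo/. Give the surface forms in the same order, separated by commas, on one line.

naazewiobesi, suwragjoaxatu, eradrupetimxovu

/naazewiobese/: /e/ is a mid vowel in word-final position, so it raises to [i]. → [naazewiobesi].
/suwragjoaxato/: /o/ is a mid vowel in word-final position, so it raises to [u]. → [suwragjoaxatu].
/eradrupetimxovo/: /o/ is a mid vowel in word-final position, so it raises to [u]. → [eradrupetimxovu].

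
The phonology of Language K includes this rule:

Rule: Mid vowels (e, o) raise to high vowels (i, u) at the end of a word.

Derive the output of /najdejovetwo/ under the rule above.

najdejovetwu

Scanning /najdejovetwo/: /e/ at position 5 is not in the conditioning environment; /o/ at position 7 is not in the conditioning environment; /e/ at position 9 is not in the conditioning environment; /o/ is a mid vowel in word-final position, so it raises to [u].
Result: [najdejovetwu].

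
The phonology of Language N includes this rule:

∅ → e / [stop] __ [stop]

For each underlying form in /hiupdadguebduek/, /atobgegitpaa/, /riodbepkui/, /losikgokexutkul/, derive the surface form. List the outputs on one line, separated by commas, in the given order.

/hiupdadguebduek/: /p/ and /d/ form a stop–stop cluster, so [e] is inserted between them. /d/ and /g/ form a stop–stop cluster, so [e] is inserted between them. /b/ and /d/ form a stop–stop cluster, so [e] is inserted between them. → [hiupedadeguebeduek].
/atobgegitpaa/: /b/ and /g/ form a stop–stop cluster, so [e] is inserted between them. /t/ and /p/ form a stop–stop cluster, so [e] is inserted between them. → [atobegegitepaa].
/riodbepkui/: /d/ and /b/ form a stop–stop cluster, so [e] is inserted between them. /p/ and /k/ form a stop–stop cluster, so [e] is inserted between them. → [riodebepekui].
/losikgokexutkul/: /k/ and /g/ form a stop–stop cluster, so [e] is inserted between them. /t/ and /k/ form a stop–stop cluster, so [e] is inserted between them. → [losikegokexutekul].

hiupedadeguebeduek, atobegegitepaa, riodebepekui, losikegokexutekul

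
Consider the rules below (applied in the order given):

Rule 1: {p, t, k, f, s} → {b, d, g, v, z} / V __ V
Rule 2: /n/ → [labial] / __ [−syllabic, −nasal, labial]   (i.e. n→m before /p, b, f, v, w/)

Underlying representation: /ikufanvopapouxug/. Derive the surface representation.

Rule 1 (intervocalic voicing): /k/ is a voiceless obstruent between vowels /i/ and /u/, so it voices to [g]. /f/ is a voiceless obstruent between vowels /u/ and /a/, so it voices to [v]. /p/ is a voiceless obstruent between vowels /o/ and /a/, so it voices to [b]. /p/ is a voiceless obstruent between vowels /a/ and /o/, so it voices to [b]. /ikufanvopapouxug/ → iguvanvobabouxug.
Rule 2 (nasal place assimilation): /n/ precedes the labial consonant /v/, so it assimilates in place to [m]. /iguvanvobabouxug/ → iguvamvobabouxug.

iguvamvobabouxug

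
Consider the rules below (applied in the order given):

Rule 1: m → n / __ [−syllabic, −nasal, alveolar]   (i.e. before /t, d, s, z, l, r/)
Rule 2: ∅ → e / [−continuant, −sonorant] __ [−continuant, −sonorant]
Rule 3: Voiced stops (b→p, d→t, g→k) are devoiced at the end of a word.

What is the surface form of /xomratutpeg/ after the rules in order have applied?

Rule 1 (nasal place assimilation): /m/ precedes the alveolar consonant /r/, so it assimilates in place to [n]. /xomratutpeg/ → xonratutpeg.
Rule 2 (stop-cluster e-epenthesis): /t/ and /p/ form a stop–stop cluster, so [e] is inserted between them. /xonratutpeg/ → xonratutepeg.
Rule 3 (final devoicing): /g/ is a voiced stop in word-final position, so it devoices to [k]. /xonratutepeg/ → xonratutepek.

xonratutepek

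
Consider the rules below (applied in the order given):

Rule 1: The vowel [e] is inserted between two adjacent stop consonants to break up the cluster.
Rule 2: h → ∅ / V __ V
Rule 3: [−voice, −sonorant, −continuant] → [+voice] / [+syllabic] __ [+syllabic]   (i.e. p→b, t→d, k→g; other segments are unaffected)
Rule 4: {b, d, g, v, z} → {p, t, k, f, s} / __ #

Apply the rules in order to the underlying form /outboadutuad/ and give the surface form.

oudeboaduduat

Rule 1 (stop-cluster e-epenthesis): /t/ and /b/ form a stop–stop cluster, so [e] is inserted between them. /outboadutuad/ → outeboadutuad.
Rule 2 (intervocalic h-deletion): no segment meets the environment; /outeboadutuad/ is unchanged.
Rule 3 (intervocalic voicing): /t/ is a voiceless stop between vowels /u/ and /e/, so it voices to [d]. /t/ is a voiceless stop between vowels /u/ and /u/, so it voices to [d]. /outeboadutuad/ → oudeboaduduad.
Rule 4 (final devoicing): /d/ is a voiced obstruent in word-final position, so it devoices to [t]. /oudeboaduduad/ → oudeboaduduat.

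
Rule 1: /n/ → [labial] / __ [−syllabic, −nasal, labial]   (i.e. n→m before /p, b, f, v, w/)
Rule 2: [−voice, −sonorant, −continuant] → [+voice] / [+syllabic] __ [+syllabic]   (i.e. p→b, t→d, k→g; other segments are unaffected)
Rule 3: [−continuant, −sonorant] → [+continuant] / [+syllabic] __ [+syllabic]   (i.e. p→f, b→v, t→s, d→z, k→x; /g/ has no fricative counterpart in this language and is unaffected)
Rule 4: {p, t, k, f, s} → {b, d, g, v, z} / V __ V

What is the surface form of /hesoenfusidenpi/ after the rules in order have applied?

Rule 1 (nasal place assimilation): /n/ precedes the labial consonant /f/, so it assimilates in place to [m]. /n/ precedes the labial consonant /p/, so it assimilates in place to [m]. /hesoenfusidenpi/ → hesoemfusidempi.
Rule 2 (intervocalic voicing): no segment meets the environment; /hesoemfusidempi/ is unchanged.
Rule 3 (intervocalic spirantization): /d/ is a stop between vowels /i/ and /e/, so it spirantizes to the fricative [z]. /hesoemfusidempi/ → hesoemfusizempi.
Rule 4 (intervocalic voicing): /s/ is a voiceless obstruent between vowels /e/ and /o/, so it voices to [z]. /s/ is a voiceless obstruent between vowels /u/ and /i/, so it voices to [z]. /hesoemfusizempi/ → hezoemfuzizempi.

hezoemfuzizempi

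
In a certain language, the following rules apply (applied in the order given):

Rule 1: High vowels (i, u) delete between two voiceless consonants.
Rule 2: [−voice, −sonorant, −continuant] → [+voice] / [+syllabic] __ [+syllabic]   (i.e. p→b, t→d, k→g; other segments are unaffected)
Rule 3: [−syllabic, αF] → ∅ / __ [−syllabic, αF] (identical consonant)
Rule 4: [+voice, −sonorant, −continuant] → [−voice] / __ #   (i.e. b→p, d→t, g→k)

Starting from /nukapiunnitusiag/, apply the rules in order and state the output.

Rule 1 (high vowel syncope): /u/ is a high vowel flanked by voiceless consonants /t/ and /s/, so it deletes. /nukapiunnitusiag/ → nukapiunnitsiag.
Rule 2 (intervocalic voicing): /k/ is a voiceless stop between vowels /u/ and /a/, so it voices to [g]. /p/ is a voiceless stop between vowels /a/ and /i/, so it voices to [b]. /nukapiunnitsiag/ → nugabiunnitsiag.
Rule 3 (degemination): /nn/ is a geminate; the first /n/ deletes. /nugabiunnitsiag/ → nugabiunitsiag.
Rule 4 (final devoicing): /g/ is a voiced stop in word-final position, so it devoices to [k]. /nugabiunitsiag/ → nugabiunitsiak.

nugabiunitsiak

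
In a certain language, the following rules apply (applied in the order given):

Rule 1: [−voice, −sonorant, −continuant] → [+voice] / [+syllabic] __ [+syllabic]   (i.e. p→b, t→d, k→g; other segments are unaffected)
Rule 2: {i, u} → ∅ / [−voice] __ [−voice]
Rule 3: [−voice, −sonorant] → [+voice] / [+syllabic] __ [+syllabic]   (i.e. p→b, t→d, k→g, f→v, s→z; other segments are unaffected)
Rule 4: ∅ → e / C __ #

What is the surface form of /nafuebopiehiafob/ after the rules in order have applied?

Rule 1 (intervocalic voicing): /p/ is a voiceless stop between vowels /o/ and /i/, so it voices to [b]. /nafuebopiehiafob/ → nafuebobiehiafob.
Rule 2 (high vowel syncope): no segment meets the environment; /nafuebobiehiafob/ is unchanged.
Rule 3 (intervocalic voicing): /f/ is a voiceless obstruent between vowels /a/ and /u/, so it voices to [v]. /f/ is a voiceless obstruent between vowels /a/ and /o/, so it voices to [v]. /nafuebobiehiafob/ → navuebobiehiavob.
Rule 4 (final e-epenthesis): the form ends in the consonant /b/, so [e] is inserted word-finally. /navuebobiehiavob/ → navuebobiehiavobe.

navuebobiehiavobe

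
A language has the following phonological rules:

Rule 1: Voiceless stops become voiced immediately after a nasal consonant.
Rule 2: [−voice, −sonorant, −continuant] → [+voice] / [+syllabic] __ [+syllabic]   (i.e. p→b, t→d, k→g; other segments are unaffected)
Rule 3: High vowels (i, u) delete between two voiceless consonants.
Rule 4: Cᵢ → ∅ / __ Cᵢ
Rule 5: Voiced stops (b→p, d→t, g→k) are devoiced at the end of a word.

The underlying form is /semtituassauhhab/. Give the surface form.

semdiduasauhap

Rule 1 (post-nasal voicing): /t/ is a voiceless stop immediately after the nasal /m/, so it voices to [d]. /semtituassauhhab/ → semdituassauhhab.
Rule 2 (intervocalic voicing): /t/ is a voiceless stop between vowels /i/ and /u/, so it voices to [d]. /semdituassauhhab/ → semdiduassauhhab.
Rule 3 (high vowel syncope): no segment meets the environment; /semdiduassauhhab/ is unchanged.
Rule 4 (degemination): /ss/ is a geminate; the first /s/ deletes. /hh/ is a geminate; the first /h/ deletes. /semdiduassauhhab/ → semdiduasauhab.
Rule 5 (final devoicing): /b/ is a voiced stop in word-final position, so it devoices to [p]. /semdiduasauhab/ → semdiduasauhap.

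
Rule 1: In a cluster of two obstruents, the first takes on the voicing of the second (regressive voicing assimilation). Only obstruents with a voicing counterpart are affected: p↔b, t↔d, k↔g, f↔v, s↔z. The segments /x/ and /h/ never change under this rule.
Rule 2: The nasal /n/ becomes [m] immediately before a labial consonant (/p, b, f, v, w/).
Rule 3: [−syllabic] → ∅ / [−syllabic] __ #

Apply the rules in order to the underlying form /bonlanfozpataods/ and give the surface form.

bonlamfospataot

Rule 1 (regressive voicing assimilation): /z/ precedes the voiceless obstruent /p/, so it devoices to [s] by assimilation. /d/ precedes the voiceless obstruent /s/, so it devoices to [t] by assimilation. /bonlanfozpataods/ → bonlanfospataots.
Rule 2 (nasal place assimilation): /n/ precedes the labial consonant /f/, so it assimilates in place to [m]. /bonlanfospataots/ → bonlamfospataots.
Rule 3 (final cluster simplification): /s/ is the second consonant of a word-final cluster /ts/, so it deletes. /bonlamfospataots/ → bonlamfospataot.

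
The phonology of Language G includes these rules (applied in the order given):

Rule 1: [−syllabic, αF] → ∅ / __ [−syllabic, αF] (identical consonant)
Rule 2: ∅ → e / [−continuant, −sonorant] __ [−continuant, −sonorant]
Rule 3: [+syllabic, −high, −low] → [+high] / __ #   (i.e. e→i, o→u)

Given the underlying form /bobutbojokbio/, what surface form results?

Rule 1 (degemination): no segment meets the environment; /bobutbojokbio/ is unchanged.
Rule 2 (stop-cluster e-epenthesis): /t/ and /b/ form a stop–stop cluster, so [e] is inserted between them. /k/ and /b/ form a stop–stop cluster, so [e] is inserted between them. /bobutbojokbio/ → bobutebojokebio.
Rule 3 (final vowel raising): /o/ is a mid vowel in word-final position, so it raises to [u]. /bobutebojokebio/ → bobutebojokebiu.

bobutebojokebiu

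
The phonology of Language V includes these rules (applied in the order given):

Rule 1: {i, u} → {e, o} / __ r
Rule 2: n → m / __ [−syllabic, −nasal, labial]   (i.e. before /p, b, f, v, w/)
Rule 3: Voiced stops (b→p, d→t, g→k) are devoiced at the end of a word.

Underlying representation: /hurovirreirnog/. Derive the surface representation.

Rule 1 (pre-rhotic lowering): /u/ is a high vowel immediately before /r/, so it lowers to [o]. /i/ is a high vowel immediately before /r/, so it lowers to [e]. /i/ is a high vowel immediately before /r/, so it lowers to [e]. /hurovirreirnog/ → horoverreernog.
Rule 2 (nasal place assimilation): no segment meets the environment; /horoverreernog/ is unchanged.
Rule 3 (final devoicing): /g/ is a voiced stop in word-final position, so it devoices to [k]. /horoverreernog/ → horoverreernok.

horoverreernok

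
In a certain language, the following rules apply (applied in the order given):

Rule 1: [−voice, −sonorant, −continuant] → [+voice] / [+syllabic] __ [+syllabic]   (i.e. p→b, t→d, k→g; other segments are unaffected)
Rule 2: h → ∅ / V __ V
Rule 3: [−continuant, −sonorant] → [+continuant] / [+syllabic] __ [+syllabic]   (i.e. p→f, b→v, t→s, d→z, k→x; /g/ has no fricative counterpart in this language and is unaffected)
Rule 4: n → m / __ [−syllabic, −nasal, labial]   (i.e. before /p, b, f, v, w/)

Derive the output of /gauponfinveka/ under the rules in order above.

gauvomfimvega

Rule 1 (intervocalic voicing): /p/ is a voiceless stop between vowels /u/ and /o/, so it voices to [b]. /k/ is a voiceless stop between vowels /e/ and /a/, so it voices to [g]. /gauponfinveka/ → gaubonfinvega.
Rule 2 (intervocalic h-deletion): no segment meets the environment; /gaubonfinvega/ is unchanged.
Rule 3 (intervocalic spirantization): /b/ is a stop between vowels /u/ and /o/, so it spirantizes to the fricative [v]. /gaubonfinvega/ → gauvonfinvega.
Rule 4 (nasal place assimilation): /n/ precedes the labial consonant /f/, so it assimilates in place to [m]. /n/ precedes the labial consonant /v/, so it assimilates in place to [m]. /gauvonfinvega/ → gauvomfimvega.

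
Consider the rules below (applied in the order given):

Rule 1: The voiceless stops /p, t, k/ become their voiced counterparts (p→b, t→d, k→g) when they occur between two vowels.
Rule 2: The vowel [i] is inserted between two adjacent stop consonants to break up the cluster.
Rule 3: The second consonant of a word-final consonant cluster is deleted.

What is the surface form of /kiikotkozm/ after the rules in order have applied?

kiigotikoz

Rule 1 (intervocalic voicing): /k/ is a voiceless stop between vowels /i/ and /o/, so it voices to [g]. /kiikotkozm/ → kiigotkozm.
Rule 2 (stop-cluster i-epenthesis): /t/ and /k/ form a stop–stop cluster, so [i] is inserted between them. /kiigotkozm/ → kiigotikozm.
Rule 3 (final cluster simplification): /m/ is the second consonant of a word-final cluster /zm/, so it deletes. /kiigotikozm/ → kiigotikoz.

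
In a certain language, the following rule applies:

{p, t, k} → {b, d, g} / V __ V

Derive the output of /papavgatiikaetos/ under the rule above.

Scanning /papavgatiikaetos/: /p/ at position 1 is not in the conditioning environment; /p/ is a voiceless stop between vowels /a/ and /a/, so it voices to [b]; /t/ is a voiceless stop between vowels /a/ and /i/, so it voices to [d]; /k/ is a voiceless stop between vowels /i/ and /a/, so it voices to [g]; /t/ is a voiceless stop between vowels /e/ and /o/, so it voices to [d].
Result: [pabavgadiigaedos].

pabavgadiigaedos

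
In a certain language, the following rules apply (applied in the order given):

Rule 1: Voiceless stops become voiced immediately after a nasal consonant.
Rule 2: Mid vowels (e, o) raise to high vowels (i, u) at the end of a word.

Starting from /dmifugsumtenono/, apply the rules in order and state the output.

dmifugsumdenonu

Rule 1 (post-nasal voicing): /t/ is a voiceless stop immediately after the nasal /m/, so it voices to [d]. /dmifugsumtenono/ → dmifugsumdenono.
Rule 2 (final vowel raising): /o/ is a mid vowel in word-final position, so it raises to [u]. /dmifugsumdenono/ → dmifugsumdenonu.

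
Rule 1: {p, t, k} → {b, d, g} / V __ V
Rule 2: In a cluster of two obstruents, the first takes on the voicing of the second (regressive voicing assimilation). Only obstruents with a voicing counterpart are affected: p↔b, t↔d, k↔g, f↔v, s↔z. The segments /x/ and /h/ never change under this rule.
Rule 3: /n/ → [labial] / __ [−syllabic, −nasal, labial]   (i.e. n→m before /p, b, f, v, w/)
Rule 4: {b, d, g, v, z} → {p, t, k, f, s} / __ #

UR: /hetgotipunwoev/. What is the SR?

hedgodibumwoef

Rule 1 (intervocalic voicing): /t/ is a voiceless stop between vowels /o/ and /i/, so it voices to [d]. /p/ is a voiceless stop between vowels /i/ and /u/, so it voices to [b]. /hetgotipunwoev/ → hetgodibunwoev.
Rule 2 (regressive voicing assimilation): /t/ precedes the voiced obstruent /g/, so it voices to [d] by assimilation. /hetgodibunwoev/ → hedgodibunwoev.
Rule 3 (nasal place assimilation): /n/ precedes the labial consonant /w/, so it assimilates in place to [m]. /hedgodibunwoev/ → hedgodibumwoev.
Rule 4 (final devoicing): /v/ is a voiced obstruent in word-final position, so it devoices to [f]. /hedgodibumwoev/ → hedgodibumwoef.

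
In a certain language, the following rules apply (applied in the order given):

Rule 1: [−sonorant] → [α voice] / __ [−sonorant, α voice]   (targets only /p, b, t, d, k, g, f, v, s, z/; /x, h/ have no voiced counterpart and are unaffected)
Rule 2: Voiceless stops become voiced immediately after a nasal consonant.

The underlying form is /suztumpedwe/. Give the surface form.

Rule 1 (regressive voicing assimilation): /z/ precedes the voiceless obstruent /t/, so it devoices to [s] by assimilation. /suztumpedwe/ → sustumpedwe.
Rule 2 (post-nasal voicing): /p/ is a voiceless stop immediately after the nasal /m/, so it voices to [b]. /sustumpedwe/ → sustumbedwe.

sustumbedwe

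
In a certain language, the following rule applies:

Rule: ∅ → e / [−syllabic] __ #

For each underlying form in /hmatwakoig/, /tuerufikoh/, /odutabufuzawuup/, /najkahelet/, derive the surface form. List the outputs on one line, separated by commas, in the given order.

hmatwakoige, tuerufikohe, odutabufuzawuupe, najkahelete

/hmatwakoig/: the form ends in the consonant /g/, so [e] is inserted word-finally. → [hmatwakoige].
/tuerufikoh/: the form ends in the consonant /h/, so [e] is inserted word-finally. → [tuerufikohe].
/odutabufuzawuup/: the form ends in the consonant /p/, so [e] is inserted word-finally. → [odutabufuzawuupe].
/najkahelet/: the form ends in the consonant /t/, so [e] is inserted word-finally. → [najkahelete].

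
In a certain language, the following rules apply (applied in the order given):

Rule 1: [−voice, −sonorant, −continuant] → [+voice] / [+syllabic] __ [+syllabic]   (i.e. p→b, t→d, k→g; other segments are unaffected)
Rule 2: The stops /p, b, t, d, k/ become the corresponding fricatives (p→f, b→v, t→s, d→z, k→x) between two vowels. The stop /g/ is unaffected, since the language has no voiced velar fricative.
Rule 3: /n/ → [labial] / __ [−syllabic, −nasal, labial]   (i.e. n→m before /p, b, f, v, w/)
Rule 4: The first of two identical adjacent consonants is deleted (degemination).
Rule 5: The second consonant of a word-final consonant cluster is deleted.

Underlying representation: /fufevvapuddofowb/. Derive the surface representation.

Rule 1 (intervocalic voicing): /p/ is a voiceless stop between vowels /a/ and /u/, so it voices to [b]. /fufevvapuddofowb/ → fufevvabuddofowb.
Rule 2 (intervocalic spirantization): /b/ is a stop between vowels /a/ and /u/, so it spirantizes to the fricative [v]. /fufevvabuddofowb/ → fufevvavuddofowb.
Rule 3 (nasal place assimilation): no segment meets the environment; /fufevvavuddofowb/ is unchanged.
Rule 4 (degemination): /vv/ is a geminate; the first /v/ deletes. /dd/ is a geminate; the first /d/ deletes. /fufevvavuddofowb/ → fufevavudofowb.
Rule 5 (final cluster simplification): /b/ is the second consonant of a word-final cluster /wb/, so it deletes. /fufevavudofowb/ → fufevavudofow.

fufevavudofow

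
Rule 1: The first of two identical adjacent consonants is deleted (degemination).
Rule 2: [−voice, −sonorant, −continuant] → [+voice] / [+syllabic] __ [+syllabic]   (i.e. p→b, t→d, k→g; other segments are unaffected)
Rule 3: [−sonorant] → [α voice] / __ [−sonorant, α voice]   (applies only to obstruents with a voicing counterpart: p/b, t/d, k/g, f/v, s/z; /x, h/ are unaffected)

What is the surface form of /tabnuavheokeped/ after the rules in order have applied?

Rule 1 (degemination): no segment meets the environment; /tabnuavheokeped/ is unchanged.
Rule 2 (intervocalic voicing): /k/ is a voiceless stop between vowels /o/ and /e/, so it voices to [g]. /p/ is a voiceless stop between vowels /e/ and /e/, so it voices to [b]. /tabnuavheokeped/ → tabnuavheogebed.
Rule 3 (regressive voicing assimilation): /v/ precedes the voiceless obstruent /h/, so it devoices to [f] by assimilation. /tabnuavheogebed/ → tabnuafheogebed.

tabnuafheogebed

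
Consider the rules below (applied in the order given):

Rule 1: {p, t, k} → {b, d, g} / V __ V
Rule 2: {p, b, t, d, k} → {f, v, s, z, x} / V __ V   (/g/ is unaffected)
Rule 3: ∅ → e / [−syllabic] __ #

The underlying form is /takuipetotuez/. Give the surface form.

Rule 1 (intervocalic voicing): /k/ is a voiceless stop between vowels /a/ and /u/, so it voices to [g]. /p/ is a voiceless stop between vowels /i/ and /e/, so it voices to [b]. /t/ is a voiceless stop between vowels /e/ and /o/, so it voices to [d]. /t/ is a voiceless stop between vowels /o/ and /u/, so it voices to [d]. /takuipetotuez/ → taguibedoduez.
Rule 2 (intervocalic spirantization): /b/ is a stop between vowels /i/ and /e/, so it spirantizes to the fricative [v]. /d/ is a stop between vowels /e/ and /o/, so it spirantizes to the fricative [z]. /d/ is a stop between vowels /o/ and /u/, so it spirantizes to the fricative [z]. /taguibedoduez/ → taguivezozuez.
Rule 3 (final e-epenthesis): the form ends in the consonant /z/, so [e] is inserted word-finally. /taguivezozuez/ → taguivezozueze.

taguivezozueze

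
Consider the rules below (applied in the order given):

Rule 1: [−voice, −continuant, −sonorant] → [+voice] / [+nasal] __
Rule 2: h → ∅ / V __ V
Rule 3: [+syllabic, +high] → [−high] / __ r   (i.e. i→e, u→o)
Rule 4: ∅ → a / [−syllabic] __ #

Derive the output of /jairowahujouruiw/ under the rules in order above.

jaerowaujooruiwa

Rule 1 (post-nasal voicing): no segment meets the environment; /jairowahujouruiw/ is unchanged.
Rule 2 (intervocalic h-deletion): /h/ occurs between vowels /a/ and /u/, so it deletes. /jairowahujouruiw/ → jairowaujouruiw.
Rule 3 (pre-rhotic lowering): /i/ is a high vowel immediately before /r/, so it lowers to [e]. /u/ is a high vowel immediately before /r/, so it lowers to [o]. /jairowaujouruiw/ → jaerowaujooruiw.
Rule 4 (final a-epenthesis): the form ends in the consonant /w/, so [a] is inserted word-finally. /jaerowaujooruiw/ → jaerowaujooruiwa.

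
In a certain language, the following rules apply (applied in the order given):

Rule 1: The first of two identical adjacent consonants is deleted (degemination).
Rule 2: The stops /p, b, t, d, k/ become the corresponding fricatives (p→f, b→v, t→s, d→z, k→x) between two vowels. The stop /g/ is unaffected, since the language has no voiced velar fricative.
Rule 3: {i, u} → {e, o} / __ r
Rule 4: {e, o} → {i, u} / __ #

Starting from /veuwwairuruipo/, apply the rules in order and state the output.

veuwaeroruifu

Rule 1 (degemination): /ww/ is a geminate; the first /w/ deletes. /veuwwairuruipo/ → veuwairuruipo.
Rule 2 (intervocalic spirantization): /p/ is a stop between vowels /i/ and /o/, so it spirantizes to the fricative [f]. /veuwairuruipo/ → veuwairuruifo.
Rule 3 (pre-rhotic lowering): /i/ is a high vowel immediately before /r/, so it lowers to [e]. /u/ is a high vowel immediately before /r/, so it lowers to [o]. /veuwairuruifo/ → veuwaeroruifo.
Rule 4 (final vowel raising): /o/ is a mid vowel in word-final position, so it raises to [u]. /veuwaeroruifo/ → veuwaeroruifu.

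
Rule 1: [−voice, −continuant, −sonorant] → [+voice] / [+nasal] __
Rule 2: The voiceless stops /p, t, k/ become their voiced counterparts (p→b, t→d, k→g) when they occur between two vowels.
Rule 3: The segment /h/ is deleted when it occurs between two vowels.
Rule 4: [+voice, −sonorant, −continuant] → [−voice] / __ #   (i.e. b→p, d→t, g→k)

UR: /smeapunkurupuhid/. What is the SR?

smeabungurubuit

Rule 1 (post-nasal voicing): /k/ is a voiceless stop immediately after the nasal /n/, so it voices to [g]. /smeapunkurupuhid/ → smeapungurupuhid.
Rule 2 (intervocalic voicing): /p/ is a voiceless stop between vowels /a/ and /u/, so it voices to [b]. /p/ is a voiceless stop between vowels /u/ and /u/, so it voices to [b]. /smeapungurupuhid/ → smeabungurubuhid.
Rule 3 (intervocalic h-deletion): /h/ occurs between vowels /u/ and /i/, so it deletes. /smeabungurubuhid/ → smeabungurubuid.
Rule 4 (final devoicing): /d/ is a voiced stop in word-final position, so it devoices to [t]. /smeabungurubuid/ → smeabungurubuit.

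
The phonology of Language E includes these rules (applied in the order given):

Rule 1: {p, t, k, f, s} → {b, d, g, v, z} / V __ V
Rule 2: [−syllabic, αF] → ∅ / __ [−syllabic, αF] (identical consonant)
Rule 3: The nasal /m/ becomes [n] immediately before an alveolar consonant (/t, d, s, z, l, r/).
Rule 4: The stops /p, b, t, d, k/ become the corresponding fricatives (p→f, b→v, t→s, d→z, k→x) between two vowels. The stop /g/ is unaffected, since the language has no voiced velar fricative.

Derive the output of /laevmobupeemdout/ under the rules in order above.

Rule 1 (intervocalic voicing): /p/ is a voiceless obstruent between vowels /u/ and /e/, so it voices to [b]. /laevmobupeemdout/ → laevmobubeemdout.
Rule 2 (degemination): no segment meets the environment; /laevmobubeemdout/ is unchanged.
Rule 3 (nasal place assimilation): /m/ precedes the alveolar consonant /d/, so it assimilates in place to [n]. /laevmobubeemdout/ → laevmobubeendout.
Rule 4 (intervocalic spirantization): /b/ is a stop between vowels /o/ and /u/, so it spirantizes to the fricative [v]. /b/ is a stop between vowels /u/ and /e/, so it spirantizes to the fricative [v]. /laevmobubeendout/ → laevmovuveendout.

laevmovuveendout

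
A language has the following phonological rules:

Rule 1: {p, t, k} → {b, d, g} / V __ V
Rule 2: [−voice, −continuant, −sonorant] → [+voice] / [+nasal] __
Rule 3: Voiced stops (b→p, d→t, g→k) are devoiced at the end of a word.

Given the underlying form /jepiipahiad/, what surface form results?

jebiibahiat

Rule 1 (intervocalic voicing): /p/ is a voiceless stop between vowels /e/ and /i/, so it voices to [b]. /p/ is a voiceless stop between vowels /i/ and /a/, so it voices to [b]. /jepiipahiad/ → jebiibahiad.
Rule 2 (post-nasal voicing): no segment meets the environment; /jebiibahiad/ is unchanged.
Rule 3 (final devoicing): /d/ is a voiced stop in word-final position, so it devoices to [t]. /jebiibahiad/ → jebiibahiat.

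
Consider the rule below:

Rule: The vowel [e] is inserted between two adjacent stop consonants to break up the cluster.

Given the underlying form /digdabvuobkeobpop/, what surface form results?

/g/ and /d/ form a stop–stop cluster, so [e] is inserted between them.
/b/ and /k/ form a stop–stop cluster, so [e] is inserted between them.
/b/ and /p/ form a stop–stop cluster, so [e] is inserted between them.
Surface form: [digedabvuobekeobepop].

digedabvuobekeobepop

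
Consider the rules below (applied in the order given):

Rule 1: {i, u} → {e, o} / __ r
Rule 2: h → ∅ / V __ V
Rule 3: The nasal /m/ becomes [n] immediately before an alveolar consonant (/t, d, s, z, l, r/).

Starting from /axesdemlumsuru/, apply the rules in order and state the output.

Rule 1 (pre-rhotic lowering): /u/ is a high vowel immediately before /r/, so it lowers to [o]. /axesdemlumsuru/ → axesdemlumsoru.
Rule 2 (intervocalic h-deletion): no segment meets the environment; /axesdemlumsoru/ is unchanged.
Rule 3 (nasal place assimilation): /m/ precedes the alveolar consonant /l/, so it assimilates in place to [n]. /m/ precedes the alveolar consonant /s/, so it assimilates in place to [n]. /axesdemlumsoru/ → axesdenlunsoru.

axesdenlunsoru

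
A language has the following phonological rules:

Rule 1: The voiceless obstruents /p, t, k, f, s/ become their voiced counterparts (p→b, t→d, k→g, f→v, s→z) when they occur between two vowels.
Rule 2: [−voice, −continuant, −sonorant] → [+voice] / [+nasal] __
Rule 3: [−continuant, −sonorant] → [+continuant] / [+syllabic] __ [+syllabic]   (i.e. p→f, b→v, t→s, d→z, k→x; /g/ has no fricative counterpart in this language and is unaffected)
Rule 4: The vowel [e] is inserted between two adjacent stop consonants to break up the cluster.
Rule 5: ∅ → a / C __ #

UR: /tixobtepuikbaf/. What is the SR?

Rule 1 (intervocalic voicing): /p/ is a voiceless obstruent between vowels /e/ and /u/, so it voices to [b]. /tixobtepuikbaf/ → tixobtebuikbaf.
Rule 2 (post-nasal voicing): no segment meets the environment; /tixobtebuikbaf/ is unchanged.
Rule 3 (intervocalic spirantization): /b/ is a stop between vowels /e/ and /u/, so it spirantizes to the fricative [v]. /tixobtebuikbaf/ → tixobtevuikbaf.
Rule 4 (stop-cluster e-epenthesis): /b/ and /t/ form a stop–stop cluster, so [e] is inserted between them. /k/ and /b/ form a stop–stop cluster, so [e] is inserted between them. /tixobtevuikbaf/ → tixobetevuikebaf.
Rule 5 (final a-epenthesis): the form ends in the consonant /f/, so [a] is inserted word-finally. /tixobetevuikebaf/ → tixobetevuikebafa.

tixobetevuikebafa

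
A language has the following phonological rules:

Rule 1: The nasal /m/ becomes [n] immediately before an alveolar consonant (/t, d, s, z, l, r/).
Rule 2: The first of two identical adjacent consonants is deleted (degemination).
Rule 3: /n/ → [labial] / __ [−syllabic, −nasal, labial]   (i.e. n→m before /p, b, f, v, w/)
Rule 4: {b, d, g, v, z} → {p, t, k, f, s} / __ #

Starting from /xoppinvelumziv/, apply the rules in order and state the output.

xopimvelunzif

Rule 1 (nasal place assimilation): /m/ precedes the alveolar consonant /z/, so it assimilates in place to [n]. /xoppinvelumziv/ → xoppinvelunziv.
Rule 2 (degemination): /pp/ is a geminate; the first /p/ deletes. /xoppinvelunziv/ → xopinvelunziv.
Rule 3 (nasal place assimilation): /n/ precedes the labial consonant /v/, so it assimilates in place to [m]. /xopinvelunziv/ → xopimvelunziv.
Rule 4 (final devoicing): /v/ is a voiced obstruent in word-final position, so it devoices to [f]. /xopimvelunziv/ → xopimvelunzif.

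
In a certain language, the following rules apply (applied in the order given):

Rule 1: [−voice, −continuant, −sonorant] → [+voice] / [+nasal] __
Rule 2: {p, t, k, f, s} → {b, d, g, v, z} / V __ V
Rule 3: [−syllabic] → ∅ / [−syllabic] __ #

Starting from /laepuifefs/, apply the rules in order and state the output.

Rule 1 (post-nasal voicing): no segment meets the environment; /laepuifefs/ is unchanged.
Rule 2 (intervocalic voicing): /p/ is a voiceless obstruent between vowels /e/ and /u/, so it voices to [b]. /f/ is a voiceless obstruent between vowels /i/ and /e/, so it voices to [v]. /laepuifefs/ → laebuivefs.
Rule 3 (final cluster simplification): /s/ is the second consonant of a word-final cluster /fs/, so it deletes. /laebuivefs/ → laebuivef.

laebuivef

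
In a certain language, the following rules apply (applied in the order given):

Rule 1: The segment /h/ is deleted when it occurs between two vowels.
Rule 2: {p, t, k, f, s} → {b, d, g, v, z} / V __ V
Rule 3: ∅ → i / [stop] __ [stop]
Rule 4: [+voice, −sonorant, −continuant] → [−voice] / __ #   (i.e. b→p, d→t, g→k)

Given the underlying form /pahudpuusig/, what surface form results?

Rule 1 (intervocalic h-deletion): /h/ occurs between vowels /a/ and /u/, so it deletes. /pahudpuusig/ → paudpuusig.
Rule 2 (intervocalic voicing): /s/ is a voiceless obstruent between vowels /u/ and /i/, so it voices to [z]. /paudpuusig/ → paudpuuzig.
Rule 3 (stop-cluster i-epenthesis): /d/ and /p/ form a stop–stop cluster, so [i] is inserted between them. /paudpuuzig/ → paudipuuzig.
Rule 4 (final devoicing): /g/ is a voiced stop in word-final position, so it devoices to [k]. /paudipuuzig/ → paudipuuzik.

paudipuuzik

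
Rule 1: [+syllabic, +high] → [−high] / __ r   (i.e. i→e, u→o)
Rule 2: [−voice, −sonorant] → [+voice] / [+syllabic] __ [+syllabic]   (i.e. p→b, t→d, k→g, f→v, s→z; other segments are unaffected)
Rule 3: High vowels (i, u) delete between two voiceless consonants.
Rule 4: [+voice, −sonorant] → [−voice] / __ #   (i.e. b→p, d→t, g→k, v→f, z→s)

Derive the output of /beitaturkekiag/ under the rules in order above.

Rule 1 (pre-rhotic lowering): /u/ is a high vowel immediately before /r/, so it lowers to [o]. /beitaturkekiag/ → beitatorkekiag.
Rule 2 (intervocalic voicing): /t/ is a voiceless obstruent between vowels /i/ and /a/, so it voices to [d]. /t/ is a voiceless obstruent between vowels /a/ and /o/, so it voices to [d]. /k/ is a voiceless obstruent between vowels /e/ and /i/, so it voices to [g]. /beitatorkekiag/ → beidadorkegiag.
Rule 3 (high vowel syncope): no segment meets the environment; /beidadorkegiag/ is unchanged.
Rule 4 (final devoicing): /g/ is a voiced obstruent in word-final position, so it devoices to [k]. /beidadorkegiag/ → beidadorkegiak.

beidadorkegiak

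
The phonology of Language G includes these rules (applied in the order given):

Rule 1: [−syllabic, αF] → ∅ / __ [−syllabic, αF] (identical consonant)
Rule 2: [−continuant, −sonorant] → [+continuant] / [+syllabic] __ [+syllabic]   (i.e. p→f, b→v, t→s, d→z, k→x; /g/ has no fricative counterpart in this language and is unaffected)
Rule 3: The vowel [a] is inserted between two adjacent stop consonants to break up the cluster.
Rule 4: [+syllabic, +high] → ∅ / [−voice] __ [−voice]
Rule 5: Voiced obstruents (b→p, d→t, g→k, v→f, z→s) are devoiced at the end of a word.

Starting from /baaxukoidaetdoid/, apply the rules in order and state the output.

baaxxoizaetadoit

Rule 1 (degemination): no segment meets the environment; /baaxukoidaetdoid/ is unchanged.
Rule 2 (intervocalic spirantization): /k/ is a stop between vowels /u/ and /o/, so it spirantizes to the fricative [x]. /d/ is a stop between vowels /i/ and /a/, so it spirantizes to the fricative [z]. /baaxukoidaetdoid/ → baaxuxoizaetdoid.
Rule 3 (stop-cluster a-epenthesis): /t/ and /d/ form a stop–stop cluster, so [a] is inserted between them. /baaxuxoizaetdoid/ → baaxuxoizaetadoid.
Rule 4 (high vowel syncope): /u/ is a high vowel flanked by voiceless consonants /x/ and /x/, so it deletes. /baaxuxoizaetadoid/ → baaxxoizaetadoid.
Rule 5 (final devoicing): /d/ is a voiced obstruent in word-final position, so it devoices to [t]. /baaxxoizaetadoid/ → baaxxoizaetadoit.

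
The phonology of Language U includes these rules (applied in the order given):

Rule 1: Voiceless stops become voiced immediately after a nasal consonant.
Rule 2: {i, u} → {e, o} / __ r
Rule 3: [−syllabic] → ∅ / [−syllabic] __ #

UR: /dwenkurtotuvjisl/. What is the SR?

dwengortotuvjis

Rule 1 (post-nasal voicing): /k/ is a voiceless stop immediately after the nasal /n/, so it voices to [g]. /dwenkurtotuvjisl/ → dwengurtotuvjisl.
Rule 2 (pre-rhotic lowering): /u/ is a high vowel immediately before /r/, so it lowers to [o]. /dwengurtotuvjisl/ → dwengortotuvjisl.
Rule 3 (final cluster simplification): /l/ is the second consonant of a word-final cluster /sl/, so it deletes. /dwengortotuvjisl/ → dwengortotuvjis.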